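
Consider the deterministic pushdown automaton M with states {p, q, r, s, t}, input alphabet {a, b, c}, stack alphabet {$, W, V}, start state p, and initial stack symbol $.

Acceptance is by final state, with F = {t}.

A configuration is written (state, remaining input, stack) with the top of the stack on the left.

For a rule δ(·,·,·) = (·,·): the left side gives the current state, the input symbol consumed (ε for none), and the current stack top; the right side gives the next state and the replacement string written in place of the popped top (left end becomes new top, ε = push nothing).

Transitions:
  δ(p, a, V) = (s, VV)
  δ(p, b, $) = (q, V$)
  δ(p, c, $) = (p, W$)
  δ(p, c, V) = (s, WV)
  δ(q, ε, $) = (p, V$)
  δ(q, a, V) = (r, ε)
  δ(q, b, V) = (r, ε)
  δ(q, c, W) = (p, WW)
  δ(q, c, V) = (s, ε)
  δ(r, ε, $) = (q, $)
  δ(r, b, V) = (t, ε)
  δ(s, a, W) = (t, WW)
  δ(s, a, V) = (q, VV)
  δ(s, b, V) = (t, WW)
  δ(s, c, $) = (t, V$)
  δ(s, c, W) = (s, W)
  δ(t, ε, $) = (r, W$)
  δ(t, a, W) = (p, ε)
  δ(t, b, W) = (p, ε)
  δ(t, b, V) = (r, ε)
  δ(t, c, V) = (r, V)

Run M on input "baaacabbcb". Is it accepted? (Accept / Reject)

(p, baaacabbcb, $)
  read b, top $: go to q, push V$ → (q, aaacabbcb, V$)
  read a, top V: go to r, push ε → (r, aacabbcb, $)
  ε-move, top $: go to q, push $ → (q, aacabbcb, $)
  ε-move, top $: go to p, push V$ → (p, aacabbcb, V$)
  read a, top V: go to s, push VV → (s, acabbcb, VV$)
  read a, top V: go to q, push VV → (q, cabbcb, VVV$)
  read c, top V: go to s, push ε → (s, abbcb, VV$)
  read a, top V: go to q, push VV → (q, bbcb, VVV$)
  read b, top V: go to r, push ε → (r, bcb, VV$)
  read b, top V: go to t, push ε → (t, cb, V$)
  read c, top V: go to r, push V → (r, b, V$)
  read b, top V: go to t, push ε → (t, ε, $)
All input consumed; state t ∈ F.

Accept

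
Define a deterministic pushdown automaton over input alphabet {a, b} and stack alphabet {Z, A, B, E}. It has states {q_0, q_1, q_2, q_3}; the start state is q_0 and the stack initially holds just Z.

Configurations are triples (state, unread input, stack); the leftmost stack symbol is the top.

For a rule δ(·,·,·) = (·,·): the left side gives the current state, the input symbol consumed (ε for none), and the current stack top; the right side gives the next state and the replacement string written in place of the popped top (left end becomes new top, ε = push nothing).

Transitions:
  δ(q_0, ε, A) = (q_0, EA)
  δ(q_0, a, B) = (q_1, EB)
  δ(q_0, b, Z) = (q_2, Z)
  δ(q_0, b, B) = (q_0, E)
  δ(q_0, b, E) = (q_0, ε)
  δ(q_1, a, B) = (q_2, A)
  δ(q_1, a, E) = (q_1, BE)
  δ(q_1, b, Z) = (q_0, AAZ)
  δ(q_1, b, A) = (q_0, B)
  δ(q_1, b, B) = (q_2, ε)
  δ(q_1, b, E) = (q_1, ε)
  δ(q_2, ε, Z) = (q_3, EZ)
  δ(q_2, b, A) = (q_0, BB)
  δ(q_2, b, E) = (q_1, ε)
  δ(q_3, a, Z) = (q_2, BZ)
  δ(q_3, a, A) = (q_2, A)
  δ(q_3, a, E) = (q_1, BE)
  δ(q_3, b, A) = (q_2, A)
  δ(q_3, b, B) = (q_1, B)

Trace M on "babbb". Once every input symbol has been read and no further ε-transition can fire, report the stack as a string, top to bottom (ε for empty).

EAAZ

(q_0, babbb, Z)
  read b, top Z: go to q_2, push Z → (q_2, abbb, Z)
  ε-move, top Z: go to q_3, push EZ → (q_3, abbb, EZ)
  read a, top E: go to q_1, push BE → (q_1, bbb, BEZ)
  read b, top B: go to q_2, push ε → (q_2, bb, EZ)
  read b, top E: go to q_1, push ε → (q_1, b, Z)
  read b, top Z: go to q_0, push AAZ → (q_0, ε, AAZ)
  ε-move, top A: go to q_0, push EA → (q_0, ε, EAAZ)
All input consumed in state q_0 with stack EAAZ.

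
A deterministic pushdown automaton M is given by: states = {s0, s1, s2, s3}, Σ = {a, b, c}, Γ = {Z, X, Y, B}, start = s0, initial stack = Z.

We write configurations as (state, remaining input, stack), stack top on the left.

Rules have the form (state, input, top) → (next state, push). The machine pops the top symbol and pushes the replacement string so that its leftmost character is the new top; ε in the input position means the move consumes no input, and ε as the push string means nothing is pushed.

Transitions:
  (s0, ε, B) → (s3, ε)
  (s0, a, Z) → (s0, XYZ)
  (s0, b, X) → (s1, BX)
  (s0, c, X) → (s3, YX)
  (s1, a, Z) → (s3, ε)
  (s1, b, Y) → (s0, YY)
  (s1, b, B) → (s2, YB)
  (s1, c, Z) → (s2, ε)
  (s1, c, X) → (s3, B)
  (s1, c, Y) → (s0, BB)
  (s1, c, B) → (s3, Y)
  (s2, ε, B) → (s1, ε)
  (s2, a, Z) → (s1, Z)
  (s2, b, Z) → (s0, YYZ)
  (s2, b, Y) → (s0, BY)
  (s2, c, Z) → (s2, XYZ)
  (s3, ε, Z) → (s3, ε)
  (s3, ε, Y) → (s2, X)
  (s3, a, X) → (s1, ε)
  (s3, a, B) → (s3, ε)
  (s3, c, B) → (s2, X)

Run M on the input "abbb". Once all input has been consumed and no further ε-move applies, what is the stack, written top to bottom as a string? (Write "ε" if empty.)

XBXYZ

(s0, abbb, Z)
  read a, top Z: go to s0, push XYZ → (s0, bbb, XYZ)
  read b, top X: go to s1, push BX → (s1, bb, BXYZ)
  read b, top B: go to s2, push YB → (s2, b, YBXYZ)
  read b, top Y: go to s0, push BY → (s0, ε, BYBXYZ)
  ε-move, top B: go to s3, push ε → (s3, ε, YBXYZ)
  ε-move, top Y: go to s2, push X → (s2, ε, XBXYZ)
All input consumed in state s2 with stack XBXYZ.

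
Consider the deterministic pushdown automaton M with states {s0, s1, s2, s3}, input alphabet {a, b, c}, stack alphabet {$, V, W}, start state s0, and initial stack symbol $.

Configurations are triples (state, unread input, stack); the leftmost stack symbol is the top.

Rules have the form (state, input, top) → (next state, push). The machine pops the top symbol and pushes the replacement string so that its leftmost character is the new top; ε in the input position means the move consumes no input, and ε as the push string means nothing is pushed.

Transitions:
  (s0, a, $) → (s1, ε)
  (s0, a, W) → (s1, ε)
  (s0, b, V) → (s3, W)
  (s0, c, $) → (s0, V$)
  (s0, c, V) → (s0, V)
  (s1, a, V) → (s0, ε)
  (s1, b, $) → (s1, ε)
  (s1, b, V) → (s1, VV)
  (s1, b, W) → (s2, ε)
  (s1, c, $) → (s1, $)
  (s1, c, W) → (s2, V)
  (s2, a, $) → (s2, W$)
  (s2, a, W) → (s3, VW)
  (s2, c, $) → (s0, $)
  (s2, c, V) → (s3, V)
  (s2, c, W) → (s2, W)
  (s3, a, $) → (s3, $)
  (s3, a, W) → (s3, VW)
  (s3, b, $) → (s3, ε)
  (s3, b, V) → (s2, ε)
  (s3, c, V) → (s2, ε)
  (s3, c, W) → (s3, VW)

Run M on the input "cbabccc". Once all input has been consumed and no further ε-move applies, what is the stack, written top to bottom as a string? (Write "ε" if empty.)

(s0, cbabccc, $) ⊢ (s0, babccc, V$) ⊢ (s3, abccc, W$) ⊢ (s3, bccc, VW$) ⊢ (s2, ccc, W$) ⊢ (s2, cc, W$) ⊢ (s2, c, W$) ⊢ (s2, ε, W$)
All input consumed in state s2 with stack W$.

W$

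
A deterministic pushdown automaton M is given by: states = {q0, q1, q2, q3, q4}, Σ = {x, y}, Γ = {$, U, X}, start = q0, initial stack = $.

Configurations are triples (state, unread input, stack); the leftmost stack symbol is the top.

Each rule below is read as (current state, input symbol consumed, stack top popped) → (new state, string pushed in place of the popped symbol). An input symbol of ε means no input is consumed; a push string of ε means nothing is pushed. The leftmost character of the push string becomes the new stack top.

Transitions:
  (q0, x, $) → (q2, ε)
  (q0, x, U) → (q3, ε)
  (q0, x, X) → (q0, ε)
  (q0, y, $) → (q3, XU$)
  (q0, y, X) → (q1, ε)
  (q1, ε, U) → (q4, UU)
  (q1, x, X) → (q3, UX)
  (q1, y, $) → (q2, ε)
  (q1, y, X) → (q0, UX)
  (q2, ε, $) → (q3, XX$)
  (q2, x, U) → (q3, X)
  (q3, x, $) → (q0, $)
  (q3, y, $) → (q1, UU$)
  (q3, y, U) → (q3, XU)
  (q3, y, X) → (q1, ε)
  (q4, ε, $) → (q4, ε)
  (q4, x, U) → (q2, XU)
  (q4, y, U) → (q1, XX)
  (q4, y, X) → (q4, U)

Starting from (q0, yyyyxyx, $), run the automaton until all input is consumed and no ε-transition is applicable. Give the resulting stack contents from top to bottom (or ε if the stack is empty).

(q0, yyyyxyx, $) ⊢ (q3, yyyxyx, XU$) ⊢ (q1, yyxyx, U$) ⊢ (q4, yyxyx, UU$) ⊢ (q1, yxyx, XXU$) ⊢ (q0, xyx, UXXU$) ⊢ (q3, yx, XXU$) ⊢ (q1, x, XU$) ⊢ (q3, ε, UXU$)
All input consumed in state q3 with stack UXU$.

UXU$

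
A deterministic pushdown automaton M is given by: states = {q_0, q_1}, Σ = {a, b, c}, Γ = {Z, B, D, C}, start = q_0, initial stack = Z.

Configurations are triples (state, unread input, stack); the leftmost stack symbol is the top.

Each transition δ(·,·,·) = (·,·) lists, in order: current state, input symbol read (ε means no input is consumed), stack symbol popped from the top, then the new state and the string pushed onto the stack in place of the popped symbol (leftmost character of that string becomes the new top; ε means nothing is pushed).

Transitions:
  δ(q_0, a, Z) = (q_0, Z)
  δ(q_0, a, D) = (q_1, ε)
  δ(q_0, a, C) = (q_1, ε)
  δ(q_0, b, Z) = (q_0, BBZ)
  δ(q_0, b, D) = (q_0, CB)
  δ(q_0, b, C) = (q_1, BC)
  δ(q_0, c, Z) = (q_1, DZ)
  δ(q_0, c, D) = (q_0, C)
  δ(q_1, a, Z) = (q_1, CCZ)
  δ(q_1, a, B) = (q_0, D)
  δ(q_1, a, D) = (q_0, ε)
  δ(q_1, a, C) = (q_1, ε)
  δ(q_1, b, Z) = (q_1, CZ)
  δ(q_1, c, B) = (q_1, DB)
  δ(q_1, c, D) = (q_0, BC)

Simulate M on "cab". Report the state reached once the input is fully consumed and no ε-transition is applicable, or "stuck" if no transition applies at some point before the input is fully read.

(q_0, cab, Z)
  read c, top Z: go to q_1, push DZ → (q_1, ab, DZ)
  read a, top D: go to q_0, push ε → (q_0, b, Z)
  read b, top Z: go to q_0, push BBZ → (q_0, ε, BBZ)
All input consumed; M is in state q_0.

q_0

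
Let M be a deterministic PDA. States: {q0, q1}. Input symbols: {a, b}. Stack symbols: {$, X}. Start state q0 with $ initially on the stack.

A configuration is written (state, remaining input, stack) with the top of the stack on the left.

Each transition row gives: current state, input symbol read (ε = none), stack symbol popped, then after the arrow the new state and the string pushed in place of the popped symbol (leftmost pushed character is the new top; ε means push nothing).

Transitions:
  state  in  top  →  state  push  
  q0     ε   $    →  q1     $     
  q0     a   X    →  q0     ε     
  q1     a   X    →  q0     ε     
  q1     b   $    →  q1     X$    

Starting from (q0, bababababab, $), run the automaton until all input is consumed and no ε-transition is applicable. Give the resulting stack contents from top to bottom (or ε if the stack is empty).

(q0, bababababab, $) ⊢ (q1, bababababab, $) ⊢ (q1, ababababab, X$) ⊢ (q0, babababab, $) ⊢ (q1, babababab, $) ⊢ (q1, abababab, X$) ⊢ (q0, bababab, $) ⊢ (q1, bababab, $) ⊢ (q1, ababab, X$) ⊢ (q0, babab, $) ⊢ (q1, babab, $) ⊢ (q1, abab, X$) ⊢ (q0, bab, $) ⊢ (q1, bab, $) ⊢ (q1, ab, X$) ⊢ (q0, b, $) ⊢ (q1, b, $) ⊢ (q1, ε, X$)
All input consumed in state q1 with stack X$.

X$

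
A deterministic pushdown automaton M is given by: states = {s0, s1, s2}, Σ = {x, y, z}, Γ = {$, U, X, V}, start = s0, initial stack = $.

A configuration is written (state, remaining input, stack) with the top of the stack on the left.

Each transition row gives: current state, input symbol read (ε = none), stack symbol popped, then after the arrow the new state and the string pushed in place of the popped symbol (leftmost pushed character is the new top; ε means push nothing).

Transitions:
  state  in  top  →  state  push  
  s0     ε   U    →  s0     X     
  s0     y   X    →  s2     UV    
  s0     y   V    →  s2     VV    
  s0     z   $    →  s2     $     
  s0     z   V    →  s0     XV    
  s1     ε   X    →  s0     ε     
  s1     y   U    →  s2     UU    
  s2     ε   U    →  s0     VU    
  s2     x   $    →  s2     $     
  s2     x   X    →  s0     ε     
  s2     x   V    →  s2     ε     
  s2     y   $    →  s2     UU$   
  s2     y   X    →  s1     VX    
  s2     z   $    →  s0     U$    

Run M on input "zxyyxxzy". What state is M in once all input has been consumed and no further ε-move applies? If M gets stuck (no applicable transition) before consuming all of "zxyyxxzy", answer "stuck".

(s0, zxyyxxzy, $) ⊢ (s2, xyyxxzy, $) ⊢ (s2, yyxxzy, $) ⊢ (s2, yxxzy, UU$) ⊢ (s0, yxxzy, VUU$) ⊢ (s2, xxzy, VVUU$) ⊢ (s2, xzy, VUU$) ⊢ (s2, zy, UU$) ⊢ (s0, zy, VUU$) ⊢ (s0, y, XVUU$) ⊢ (s2, ε, UVVUU$) ⊢ (s0, ε, VUVVUU$)
All input consumed; M is in state s0.

s0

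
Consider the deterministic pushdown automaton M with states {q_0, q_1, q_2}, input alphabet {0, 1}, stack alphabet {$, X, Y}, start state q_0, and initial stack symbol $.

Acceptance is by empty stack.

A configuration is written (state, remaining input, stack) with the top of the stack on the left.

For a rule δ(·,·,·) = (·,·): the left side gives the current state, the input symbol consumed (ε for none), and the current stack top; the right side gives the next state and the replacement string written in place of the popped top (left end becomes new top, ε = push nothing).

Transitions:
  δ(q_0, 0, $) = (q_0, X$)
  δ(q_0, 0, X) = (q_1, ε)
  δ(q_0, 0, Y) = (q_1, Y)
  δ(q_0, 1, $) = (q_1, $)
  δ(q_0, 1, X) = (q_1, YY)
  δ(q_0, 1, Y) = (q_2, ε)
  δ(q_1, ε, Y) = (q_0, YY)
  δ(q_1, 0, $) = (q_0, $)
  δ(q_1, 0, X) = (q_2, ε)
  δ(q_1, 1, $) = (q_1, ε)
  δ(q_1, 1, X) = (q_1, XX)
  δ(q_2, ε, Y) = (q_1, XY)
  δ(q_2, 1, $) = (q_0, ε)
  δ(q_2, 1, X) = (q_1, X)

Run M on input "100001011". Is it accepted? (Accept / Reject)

Accept

(q_0, 100001011, $) ⊢ (q_1, 00001011, $) ⊢ (q_0, 0001011, $) ⊢ (q_0, 001011, X$) ⊢ (q_1, 01011, $) ⊢ (q_0, 1011, $) ⊢ (q_1, 011, $) ⊢ (q_0, 11, $) ⊢ (q_1, 1, $) ⊢ (q_1, ε, ε)
All input consumed and the stack is empty.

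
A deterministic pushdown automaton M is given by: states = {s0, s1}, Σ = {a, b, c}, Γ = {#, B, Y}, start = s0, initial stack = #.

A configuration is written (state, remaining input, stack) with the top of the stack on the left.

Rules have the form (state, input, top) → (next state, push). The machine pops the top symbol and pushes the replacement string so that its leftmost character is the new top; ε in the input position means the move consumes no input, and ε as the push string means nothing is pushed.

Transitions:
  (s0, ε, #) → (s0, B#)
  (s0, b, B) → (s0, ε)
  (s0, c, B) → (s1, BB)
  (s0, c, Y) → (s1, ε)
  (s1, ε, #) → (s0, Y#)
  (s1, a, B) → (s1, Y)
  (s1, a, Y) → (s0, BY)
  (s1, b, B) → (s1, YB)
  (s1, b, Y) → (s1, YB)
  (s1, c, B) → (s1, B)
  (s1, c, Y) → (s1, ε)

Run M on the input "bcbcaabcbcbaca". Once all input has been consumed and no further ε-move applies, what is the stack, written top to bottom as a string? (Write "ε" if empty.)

YBYB#

(s0, bcbcaabcbcbaca, #) ⊢ (s0, bcbcaabcbcbaca, B#) ⊢ (s0, cbcaabcbcbaca, #) ⊢ (s0, cbcaabcbcbaca, B#) ⊢ (s1, bcaabcbcbaca, BB#) ⊢ (s1, caabcbcbaca, YBB#) ⊢ (s1, aabcbcbaca, BB#) ⊢ (s1, abcbcbaca, YB#) ⊢ (s0, bcbcbaca, BYB#) ⊢ (s0, cbcbaca, YB#) ⊢ (s1, bcbaca, B#) ⊢ (s1, cbaca, YB#) ⊢ (s1, baca, B#) ⊢ (s1, aca, YB#) ⊢ (s0, ca, BYB#) ⊢ (s1, a, BBYB#) ⊢ (s1, ε, YBYB#)
All input consumed in state s1 with stack YBYB#.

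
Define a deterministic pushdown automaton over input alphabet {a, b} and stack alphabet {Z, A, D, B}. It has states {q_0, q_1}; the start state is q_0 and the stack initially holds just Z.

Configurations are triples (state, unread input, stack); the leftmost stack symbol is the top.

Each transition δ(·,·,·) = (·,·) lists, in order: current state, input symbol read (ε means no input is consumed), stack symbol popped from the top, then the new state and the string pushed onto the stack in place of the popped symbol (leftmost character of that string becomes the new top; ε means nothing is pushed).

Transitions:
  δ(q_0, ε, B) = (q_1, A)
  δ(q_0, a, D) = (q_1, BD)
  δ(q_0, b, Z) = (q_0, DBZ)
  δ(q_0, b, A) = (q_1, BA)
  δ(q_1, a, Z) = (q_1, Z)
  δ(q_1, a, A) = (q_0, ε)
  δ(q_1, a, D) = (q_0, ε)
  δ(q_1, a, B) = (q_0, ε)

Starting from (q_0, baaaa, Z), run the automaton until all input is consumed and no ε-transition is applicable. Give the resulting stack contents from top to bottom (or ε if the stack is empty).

(q_0, baaaa, Z)
  read b, top Z: go to q_0, push DBZ → (q_0, aaaa, DBZ)
  read a, top D: go to q_1, push BD → (q_1, aaa, BDBZ)
  read a, top B: go to q_0, push ε → (q_0, aa, DBZ)
  read a, top D: go to q_1, push BD → (q_1, a, BDBZ)
  read a, top B: go to q_0, push ε → (q_0, ε, DBZ)
All input consumed in state q_0 with stack DBZ.

DBZ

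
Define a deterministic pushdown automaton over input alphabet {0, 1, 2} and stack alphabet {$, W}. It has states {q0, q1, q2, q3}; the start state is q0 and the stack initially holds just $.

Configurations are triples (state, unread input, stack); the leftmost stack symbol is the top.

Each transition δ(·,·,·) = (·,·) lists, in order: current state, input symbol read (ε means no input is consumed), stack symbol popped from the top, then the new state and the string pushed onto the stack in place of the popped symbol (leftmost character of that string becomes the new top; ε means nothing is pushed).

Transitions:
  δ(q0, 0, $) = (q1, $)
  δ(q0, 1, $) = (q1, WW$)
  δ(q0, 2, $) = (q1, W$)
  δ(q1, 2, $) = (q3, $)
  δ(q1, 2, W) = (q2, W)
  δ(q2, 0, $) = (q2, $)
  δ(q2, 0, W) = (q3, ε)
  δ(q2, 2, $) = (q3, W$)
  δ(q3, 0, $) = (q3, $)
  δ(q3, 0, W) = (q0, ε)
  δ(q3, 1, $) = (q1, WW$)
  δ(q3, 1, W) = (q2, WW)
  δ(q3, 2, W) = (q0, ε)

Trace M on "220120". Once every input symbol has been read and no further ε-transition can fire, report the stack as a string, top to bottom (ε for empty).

(q0, 220120, $) ⊢ (q1, 20120, W$) ⊢ (q2, 0120, W$) ⊢ (q3, 120, $) ⊢ (q1, 20, WW$) ⊢ (q2, 0, WW$) ⊢ (q3, ε, W$)
All input consumed in state q3 with stack W$.

W$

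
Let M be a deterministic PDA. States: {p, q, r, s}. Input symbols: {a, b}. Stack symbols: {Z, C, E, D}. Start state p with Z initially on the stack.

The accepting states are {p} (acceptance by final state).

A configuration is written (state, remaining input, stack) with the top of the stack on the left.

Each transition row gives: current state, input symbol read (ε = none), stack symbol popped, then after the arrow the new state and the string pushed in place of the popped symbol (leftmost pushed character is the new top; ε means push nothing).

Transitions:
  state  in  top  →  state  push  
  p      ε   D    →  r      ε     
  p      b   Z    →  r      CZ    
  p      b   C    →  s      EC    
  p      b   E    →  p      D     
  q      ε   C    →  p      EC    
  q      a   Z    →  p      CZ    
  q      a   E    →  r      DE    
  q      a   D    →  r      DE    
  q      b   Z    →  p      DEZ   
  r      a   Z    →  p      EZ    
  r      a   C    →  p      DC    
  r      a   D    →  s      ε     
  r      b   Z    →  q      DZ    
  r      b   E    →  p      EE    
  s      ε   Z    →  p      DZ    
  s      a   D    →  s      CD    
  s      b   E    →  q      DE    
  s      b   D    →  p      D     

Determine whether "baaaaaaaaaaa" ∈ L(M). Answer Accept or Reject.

Accept

(p, baaaaaaaaaaa, Z) ⊢ (r, aaaaaaaaaaa, CZ) ⊢ (p, aaaaaaaaaa, DCZ) ⊢ (r, aaaaaaaaaa, CZ) ⊢ (p, aaaaaaaaa, DCZ) ⊢ (r, aaaaaaaaa, CZ) ⊢ (p, aaaaaaaa, DCZ) ⊢ (r, aaaaaaaa, CZ) ⊢ (p, aaaaaaa, DCZ) ⊢ (r, aaaaaaa, CZ) ⊢ (p, aaaaaa, DCZ) ⊢ (r, aaaaaa, CZ) ⊢ (p, aaaaa, DCZ) ⊢ (r, aaaaa, CZ) ⊢ (p, aaaa, DCZ) ⊢ (r, aaaa, CZ) ⊢ (p, aaa, DCZ) ⊢ (r, aaa, CZ) ⊢ (p, aa, DCZ) ⊢ (r, aa, CZ) ⊢ (p, a, DCZ) ⊢ (r, a, CZ) ⊢ (p, ε, DCZ)
All input consumed; state p ∈ F.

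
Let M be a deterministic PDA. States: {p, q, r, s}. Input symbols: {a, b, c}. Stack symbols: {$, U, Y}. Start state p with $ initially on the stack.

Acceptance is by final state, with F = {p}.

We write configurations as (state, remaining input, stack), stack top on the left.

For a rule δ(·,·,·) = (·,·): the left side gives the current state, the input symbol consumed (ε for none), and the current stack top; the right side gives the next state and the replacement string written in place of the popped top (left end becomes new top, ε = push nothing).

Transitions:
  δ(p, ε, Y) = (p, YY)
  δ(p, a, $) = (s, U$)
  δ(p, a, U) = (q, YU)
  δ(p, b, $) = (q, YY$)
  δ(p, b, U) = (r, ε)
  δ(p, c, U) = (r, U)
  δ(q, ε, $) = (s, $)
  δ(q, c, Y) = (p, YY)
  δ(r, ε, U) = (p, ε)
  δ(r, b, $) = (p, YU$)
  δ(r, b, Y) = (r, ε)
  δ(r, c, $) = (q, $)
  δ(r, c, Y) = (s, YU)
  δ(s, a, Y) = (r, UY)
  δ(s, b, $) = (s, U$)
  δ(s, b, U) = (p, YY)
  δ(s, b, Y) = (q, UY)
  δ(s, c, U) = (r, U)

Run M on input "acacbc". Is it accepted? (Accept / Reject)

Accept

(p, acacbc, $) ⊢ (s, cacbc, U$) ⊢ (r, acbc, U$) ⊢ (p, acbc, $) ⊢ (s, cbc, U$) ⊢ (r, bc, U$) ⊢ (p, bc, $) ⊢ (q, c, YY$) ⊢ (p, ε, YYY$)
All input consumed; state p ∈ F.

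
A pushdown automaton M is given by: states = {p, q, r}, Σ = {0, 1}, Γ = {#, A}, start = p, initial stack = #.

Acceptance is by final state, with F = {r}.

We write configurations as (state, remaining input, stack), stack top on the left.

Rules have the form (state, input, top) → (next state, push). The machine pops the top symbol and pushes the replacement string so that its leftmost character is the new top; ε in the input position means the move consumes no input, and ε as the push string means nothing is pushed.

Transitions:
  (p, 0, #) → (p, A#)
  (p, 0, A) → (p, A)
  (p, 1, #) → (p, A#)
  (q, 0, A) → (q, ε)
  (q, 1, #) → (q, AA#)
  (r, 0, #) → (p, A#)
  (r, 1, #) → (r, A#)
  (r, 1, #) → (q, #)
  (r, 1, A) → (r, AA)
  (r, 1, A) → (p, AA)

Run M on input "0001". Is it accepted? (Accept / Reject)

Reject

No computation consumes all input and reaches a final state.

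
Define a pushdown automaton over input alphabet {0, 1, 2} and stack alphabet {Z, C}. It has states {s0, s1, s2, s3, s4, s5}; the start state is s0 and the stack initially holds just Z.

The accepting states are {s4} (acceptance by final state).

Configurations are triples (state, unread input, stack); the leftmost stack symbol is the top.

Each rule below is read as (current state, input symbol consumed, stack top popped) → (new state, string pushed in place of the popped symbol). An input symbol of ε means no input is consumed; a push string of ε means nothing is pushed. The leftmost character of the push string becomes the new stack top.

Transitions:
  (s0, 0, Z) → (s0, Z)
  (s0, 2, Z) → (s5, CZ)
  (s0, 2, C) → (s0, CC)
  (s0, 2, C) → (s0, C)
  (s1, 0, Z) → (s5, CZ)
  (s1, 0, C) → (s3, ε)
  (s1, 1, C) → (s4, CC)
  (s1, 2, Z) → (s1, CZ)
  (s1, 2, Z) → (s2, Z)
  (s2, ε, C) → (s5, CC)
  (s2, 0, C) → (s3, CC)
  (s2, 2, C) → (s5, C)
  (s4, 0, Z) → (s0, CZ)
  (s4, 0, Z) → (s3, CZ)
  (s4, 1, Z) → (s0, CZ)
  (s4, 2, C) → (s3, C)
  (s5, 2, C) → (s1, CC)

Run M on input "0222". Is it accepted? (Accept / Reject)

Reject

No computation consumes all input and reaches a final state.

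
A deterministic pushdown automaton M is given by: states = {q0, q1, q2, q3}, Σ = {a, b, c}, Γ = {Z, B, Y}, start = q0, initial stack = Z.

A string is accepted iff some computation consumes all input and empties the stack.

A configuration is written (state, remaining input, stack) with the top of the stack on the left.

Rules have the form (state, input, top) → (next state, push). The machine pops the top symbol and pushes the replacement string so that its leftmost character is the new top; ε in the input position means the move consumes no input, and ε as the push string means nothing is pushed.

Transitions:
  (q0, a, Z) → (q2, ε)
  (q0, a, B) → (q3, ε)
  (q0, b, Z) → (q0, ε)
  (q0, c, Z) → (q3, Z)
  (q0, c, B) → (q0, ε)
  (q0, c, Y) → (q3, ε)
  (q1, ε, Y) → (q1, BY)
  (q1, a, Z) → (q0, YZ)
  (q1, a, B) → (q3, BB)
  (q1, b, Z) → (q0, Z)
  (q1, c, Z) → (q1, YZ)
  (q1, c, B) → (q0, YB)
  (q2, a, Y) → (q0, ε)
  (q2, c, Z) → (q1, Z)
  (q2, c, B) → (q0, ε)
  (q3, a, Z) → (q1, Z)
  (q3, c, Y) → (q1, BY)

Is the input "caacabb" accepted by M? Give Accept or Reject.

Accept

(q0, caacabb, Z)
  read c, top Z: go to q3, push Z → (q3, aacabb, Z)
  read a, top Z: go to q1, push Z → (q1, acabb, Z)
  read a, top Z: go to q0, push YZ → (q0, cabb, YZ)
  read c, top Y: go to q3, push ε → (q3, abb, Z)
  read a, top Z: go to q1, push Z → (q1, bb, Z)
  read b, top Z: go to q0, push Z → (q0, b, Z)
  read b, top Z: go to q0, push ε → (q0, ε, ε)
All input consumed and the stack is empty.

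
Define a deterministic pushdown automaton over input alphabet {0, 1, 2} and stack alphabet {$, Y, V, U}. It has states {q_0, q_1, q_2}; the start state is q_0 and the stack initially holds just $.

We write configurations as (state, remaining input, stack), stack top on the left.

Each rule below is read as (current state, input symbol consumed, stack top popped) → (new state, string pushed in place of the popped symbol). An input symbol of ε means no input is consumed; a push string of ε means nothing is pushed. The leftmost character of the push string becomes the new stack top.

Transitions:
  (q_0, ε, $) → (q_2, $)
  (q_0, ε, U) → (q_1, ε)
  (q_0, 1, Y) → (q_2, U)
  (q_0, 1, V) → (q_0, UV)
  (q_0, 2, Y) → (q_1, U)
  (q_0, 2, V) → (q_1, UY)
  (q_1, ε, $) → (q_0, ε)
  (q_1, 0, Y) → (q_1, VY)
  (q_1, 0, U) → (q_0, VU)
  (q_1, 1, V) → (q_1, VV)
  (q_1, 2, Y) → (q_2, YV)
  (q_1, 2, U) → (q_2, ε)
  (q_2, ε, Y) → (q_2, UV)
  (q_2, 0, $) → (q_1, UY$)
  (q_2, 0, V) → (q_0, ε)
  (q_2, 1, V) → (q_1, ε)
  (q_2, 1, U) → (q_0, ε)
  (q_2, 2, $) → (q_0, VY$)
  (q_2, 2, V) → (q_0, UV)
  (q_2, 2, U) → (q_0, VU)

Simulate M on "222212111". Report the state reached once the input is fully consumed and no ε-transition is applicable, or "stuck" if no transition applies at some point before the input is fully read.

(q_0, 222212111, $) ⊢ (q_2, 222212111, $) ⊢ (q_0, 22212111, VY$) ⊢ (q_1, 2212111, UYY$) ⊢ (q_2, 212111, YY$) ⊢ (q_2, 212111, UVY$) ⊢ (q_0, 12111, VUVY$) ⊢ (q_0, 2111, UVUVY$) ⊢ (q_1, 2111, VUVY$)
No transition for (q_1, 2, top V); M blocks with input 2111 remaining.

stuck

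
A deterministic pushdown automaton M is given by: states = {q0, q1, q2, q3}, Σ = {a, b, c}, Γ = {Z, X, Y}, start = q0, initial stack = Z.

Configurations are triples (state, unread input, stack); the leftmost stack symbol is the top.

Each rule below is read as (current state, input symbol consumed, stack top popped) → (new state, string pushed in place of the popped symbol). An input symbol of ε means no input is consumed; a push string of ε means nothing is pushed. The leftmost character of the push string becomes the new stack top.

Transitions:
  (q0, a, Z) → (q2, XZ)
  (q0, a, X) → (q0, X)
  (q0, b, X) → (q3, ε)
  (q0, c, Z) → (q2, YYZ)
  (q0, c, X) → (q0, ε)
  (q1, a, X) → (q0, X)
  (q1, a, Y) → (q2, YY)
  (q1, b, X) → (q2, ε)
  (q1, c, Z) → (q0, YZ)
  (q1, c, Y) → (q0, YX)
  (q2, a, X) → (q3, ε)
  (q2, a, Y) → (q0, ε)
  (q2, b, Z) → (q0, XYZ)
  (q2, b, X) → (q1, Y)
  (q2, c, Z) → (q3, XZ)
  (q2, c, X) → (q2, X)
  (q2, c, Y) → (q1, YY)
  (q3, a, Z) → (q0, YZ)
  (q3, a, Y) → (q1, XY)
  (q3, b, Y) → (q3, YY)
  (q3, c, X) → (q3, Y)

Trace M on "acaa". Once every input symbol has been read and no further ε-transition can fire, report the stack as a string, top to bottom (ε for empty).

(q0, acaa, Z) ⊢ (q2, caa, XZ) ⊢ (q2, aa, XZ) ⊢ (q3, a, Z) ⊢ (q0, ε, YZ)
All input consumed in state q0 with stack YZ.

YZ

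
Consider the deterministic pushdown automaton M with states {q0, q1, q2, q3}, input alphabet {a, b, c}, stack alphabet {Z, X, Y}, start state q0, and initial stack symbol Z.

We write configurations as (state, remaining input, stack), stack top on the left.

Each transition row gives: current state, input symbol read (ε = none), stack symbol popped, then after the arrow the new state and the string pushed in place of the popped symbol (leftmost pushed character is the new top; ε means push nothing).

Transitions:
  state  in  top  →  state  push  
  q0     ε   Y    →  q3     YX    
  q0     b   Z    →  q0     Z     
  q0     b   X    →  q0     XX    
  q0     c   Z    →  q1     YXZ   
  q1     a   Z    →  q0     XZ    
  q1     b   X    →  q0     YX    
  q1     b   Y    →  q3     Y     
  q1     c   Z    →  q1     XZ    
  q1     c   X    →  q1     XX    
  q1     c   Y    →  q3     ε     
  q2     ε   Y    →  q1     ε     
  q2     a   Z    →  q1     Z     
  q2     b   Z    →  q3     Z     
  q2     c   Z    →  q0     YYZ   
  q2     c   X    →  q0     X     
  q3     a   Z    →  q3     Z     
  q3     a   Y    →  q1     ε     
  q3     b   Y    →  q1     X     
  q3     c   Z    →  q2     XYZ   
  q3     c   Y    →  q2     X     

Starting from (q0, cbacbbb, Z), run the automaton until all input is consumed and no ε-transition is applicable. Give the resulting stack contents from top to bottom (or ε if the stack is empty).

YXXXXXZ

(q0, cbacbbb, Z)
  read c, top Z: go to q1, push YXZ → (q1, bacbbb, YXZ)
  read b, top Y: go to q3, push Y → (q3, acbbb, YXZ)
  read a, top Y: go to q1, push ε → (q1, cbbb, XZ)
  read c, top X: go to q1, push XX → (q1, bbb, XXZ)
  read b, top X: go to q0, push YX → (q0, bb, YXXZ)
  ε-move, top Y: go to q3, push YX → (q3, bb, YXXXZ)
  read b, top Y: go to q1, push X → (q1, b, XXXXZ)
  read b, top X: go to q0, push YX → (q0, ε, YXXXXZ)
  ε-move, top Y: go to q3, push YX → (q3, ε, YXXXXXZ)
All input consumed in state q3 with stack YXXXXXZ.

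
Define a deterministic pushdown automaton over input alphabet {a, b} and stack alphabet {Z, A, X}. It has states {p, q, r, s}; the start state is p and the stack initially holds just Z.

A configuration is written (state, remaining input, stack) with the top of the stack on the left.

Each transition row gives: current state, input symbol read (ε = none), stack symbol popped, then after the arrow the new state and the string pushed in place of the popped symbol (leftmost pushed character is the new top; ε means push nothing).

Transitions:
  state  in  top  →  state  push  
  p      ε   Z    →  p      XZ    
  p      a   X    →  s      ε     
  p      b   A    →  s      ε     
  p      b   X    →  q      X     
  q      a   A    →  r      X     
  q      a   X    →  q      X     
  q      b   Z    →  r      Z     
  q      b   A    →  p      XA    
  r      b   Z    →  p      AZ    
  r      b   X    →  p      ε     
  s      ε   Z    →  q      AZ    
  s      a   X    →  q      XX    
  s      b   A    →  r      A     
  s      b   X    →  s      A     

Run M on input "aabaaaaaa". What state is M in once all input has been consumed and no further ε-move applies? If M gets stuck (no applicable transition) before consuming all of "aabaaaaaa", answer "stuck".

(p, aabaaaaaa, Z)
  ε-move, top Z: go to p, push XZ → (p, aabaaaaaa, XZ)
  read a, top X: go to s, push ε → (s, abaaaaaa, Z)
  ε-move, top Z: go to q, push AZ → (q, abaaaaaa, AZ)
  read a, top A: go to r, push X → (r, baaaaaa, XZ)
  read b, top X: go to p, push ε → (p, aaaaaa, Z)
  ε-move, top Z: go to p, push XZ → (p, aaaaaa, XZ)
  read a, top X: go to s, push ε → (s, aaaaa, Z)
  ε-move, top Z: go to q, push AZ → (q, aaaaa, AZ)
  read a, top A: go to r, push X → (r, aaaa, XZ)
No transition for (r, a, top X); M blocks with input aaaa remaining.

stuck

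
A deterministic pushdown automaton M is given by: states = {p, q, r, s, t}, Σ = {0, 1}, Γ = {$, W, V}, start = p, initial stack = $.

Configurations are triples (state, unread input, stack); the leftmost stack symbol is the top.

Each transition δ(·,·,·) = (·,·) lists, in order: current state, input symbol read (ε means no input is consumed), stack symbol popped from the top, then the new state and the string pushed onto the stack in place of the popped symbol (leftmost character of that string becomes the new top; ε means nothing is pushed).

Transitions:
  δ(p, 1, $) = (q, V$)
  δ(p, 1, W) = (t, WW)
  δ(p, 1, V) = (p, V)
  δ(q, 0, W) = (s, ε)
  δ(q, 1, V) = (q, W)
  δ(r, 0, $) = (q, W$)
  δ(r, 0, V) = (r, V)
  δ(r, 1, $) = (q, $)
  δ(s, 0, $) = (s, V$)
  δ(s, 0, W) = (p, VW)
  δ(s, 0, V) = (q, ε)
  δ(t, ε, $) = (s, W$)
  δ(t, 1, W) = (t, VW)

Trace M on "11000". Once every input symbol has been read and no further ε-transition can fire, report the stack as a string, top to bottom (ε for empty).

$

(p, 11000, $) ⊢ (q, 1000, V$) ⊢ (q, 000, W$) ⊢ (s, 00, $) ⊢ (s, 0, V$) ⊢ (q, ε, $)
All input consumed in state q with stack $.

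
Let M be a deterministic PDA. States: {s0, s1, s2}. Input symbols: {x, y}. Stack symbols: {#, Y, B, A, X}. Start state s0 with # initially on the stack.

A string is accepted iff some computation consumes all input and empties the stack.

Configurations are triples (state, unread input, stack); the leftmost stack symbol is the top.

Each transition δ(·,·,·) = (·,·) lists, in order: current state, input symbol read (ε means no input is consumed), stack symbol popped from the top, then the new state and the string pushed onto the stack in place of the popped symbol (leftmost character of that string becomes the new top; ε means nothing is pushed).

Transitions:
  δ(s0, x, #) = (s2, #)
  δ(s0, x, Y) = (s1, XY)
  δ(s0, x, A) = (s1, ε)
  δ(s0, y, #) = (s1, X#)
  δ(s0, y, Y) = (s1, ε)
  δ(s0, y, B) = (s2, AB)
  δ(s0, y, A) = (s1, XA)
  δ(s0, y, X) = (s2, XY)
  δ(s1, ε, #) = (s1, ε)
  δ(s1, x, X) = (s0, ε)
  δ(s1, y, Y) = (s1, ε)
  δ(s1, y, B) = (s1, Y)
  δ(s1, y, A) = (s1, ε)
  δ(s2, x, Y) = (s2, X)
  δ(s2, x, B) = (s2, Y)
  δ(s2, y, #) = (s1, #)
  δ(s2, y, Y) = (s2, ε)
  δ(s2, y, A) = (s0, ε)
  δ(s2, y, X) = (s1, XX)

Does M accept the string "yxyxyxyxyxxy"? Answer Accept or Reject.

Accept

(s0, yxyxyxyxyxxy, #)
  read y, top #: go to s1, push X# → (s1, xyxyxyxyxxy, X#)
  read x, top X: go to s0, push ε → (s0, yxyxyxyxxy, #)
  read y, top #: go to s1, push X# → (s1, xyxyxyxxy, X#)
  read x, top X: go to s0, push ε → (s0, yxyxyxxy, #)
  read y, top #: go to s1, push X# → (s1, xyxyxxy, X#)
  read x, top X: go to s0, push ε → (s0, yxyxxy, #)
  read y, top #: go to s1, push X# → (s1, xyxxy, X#)
  read x, top X: go to s0, push ε → (s0, yxxy, #)
  read y, top #: go to s1, push X# → (s1, xxy, X#)
  read x, top X: go to s0, push ε → (s0, xy, #)
  read x, top #: go to s2, push # → (s2, y, #)
  read y, top #: go to s1, push # → (s1, ε, #)
  ε-move, top #: go to s1, push ε → (s1, ε, ε)
All input consumed and the stack is empty.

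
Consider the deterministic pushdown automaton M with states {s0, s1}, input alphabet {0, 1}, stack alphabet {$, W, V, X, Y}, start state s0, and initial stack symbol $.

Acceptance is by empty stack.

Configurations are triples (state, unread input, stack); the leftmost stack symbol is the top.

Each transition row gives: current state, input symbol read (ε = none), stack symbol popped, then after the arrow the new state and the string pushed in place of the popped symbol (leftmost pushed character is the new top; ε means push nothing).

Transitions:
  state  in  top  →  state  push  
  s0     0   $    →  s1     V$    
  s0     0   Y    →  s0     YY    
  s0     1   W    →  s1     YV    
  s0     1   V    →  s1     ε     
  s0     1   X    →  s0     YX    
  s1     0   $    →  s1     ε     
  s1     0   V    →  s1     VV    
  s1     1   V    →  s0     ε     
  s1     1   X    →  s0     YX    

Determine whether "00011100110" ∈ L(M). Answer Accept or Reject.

(s0, 00011100110, $) ⊢ (s1, 0011100110, V$) ⊢ (s1, 011100110, VV$) ⊢ (s1, 11100110, VVV$) ⊢ (s0, 1100110, VV$) ⊢ (s1, 100110, V$) ⊢ (s0, 00110, $) ⊢ (s1, 0110, V$) ⊢ (s1, 110, VV$) ⊢ (s0, 10, V$) ⊢ (s1, 0, $) ⊢ (s1, ε, ε)
All input consumed and the stack is empty.

Accept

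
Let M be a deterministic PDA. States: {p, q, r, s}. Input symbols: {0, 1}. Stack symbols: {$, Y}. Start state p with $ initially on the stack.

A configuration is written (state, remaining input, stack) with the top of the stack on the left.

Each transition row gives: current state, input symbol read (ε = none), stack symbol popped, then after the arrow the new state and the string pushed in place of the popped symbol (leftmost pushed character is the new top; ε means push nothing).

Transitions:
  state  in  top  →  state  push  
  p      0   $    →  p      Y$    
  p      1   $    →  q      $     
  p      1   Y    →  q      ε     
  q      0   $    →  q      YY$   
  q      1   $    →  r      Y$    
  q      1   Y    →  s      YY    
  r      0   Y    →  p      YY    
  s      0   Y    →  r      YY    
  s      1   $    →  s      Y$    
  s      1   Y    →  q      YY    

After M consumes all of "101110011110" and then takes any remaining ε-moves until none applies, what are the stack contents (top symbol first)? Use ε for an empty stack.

(p, 101110011110, $) ⊢ (q, 01110011110, $) ⊢ (q, 1110011110, YY$) ⊢ (s, 110011110, YYY$) ⊢ (q, 10011110, YYYY$) ⊢ (s, 0011110, YYYYY$) ⊢ (r, 011110, YYYYYY$) ⊢ (p, 11110, YYYYYYY$) ⊢ (q, 1110, YYYYYY$) ⊢ (s, 110, YYYYYYY$) ⊢ (q, 10, YYYYYYYY$) ⊢ (s, 0, YYYYYYYYY$) ⊢ (r, ε, YYYYYYYYYY$)
All input consumed in state r with stack YYYYYYYYYY$.

YYYYYYYYYY$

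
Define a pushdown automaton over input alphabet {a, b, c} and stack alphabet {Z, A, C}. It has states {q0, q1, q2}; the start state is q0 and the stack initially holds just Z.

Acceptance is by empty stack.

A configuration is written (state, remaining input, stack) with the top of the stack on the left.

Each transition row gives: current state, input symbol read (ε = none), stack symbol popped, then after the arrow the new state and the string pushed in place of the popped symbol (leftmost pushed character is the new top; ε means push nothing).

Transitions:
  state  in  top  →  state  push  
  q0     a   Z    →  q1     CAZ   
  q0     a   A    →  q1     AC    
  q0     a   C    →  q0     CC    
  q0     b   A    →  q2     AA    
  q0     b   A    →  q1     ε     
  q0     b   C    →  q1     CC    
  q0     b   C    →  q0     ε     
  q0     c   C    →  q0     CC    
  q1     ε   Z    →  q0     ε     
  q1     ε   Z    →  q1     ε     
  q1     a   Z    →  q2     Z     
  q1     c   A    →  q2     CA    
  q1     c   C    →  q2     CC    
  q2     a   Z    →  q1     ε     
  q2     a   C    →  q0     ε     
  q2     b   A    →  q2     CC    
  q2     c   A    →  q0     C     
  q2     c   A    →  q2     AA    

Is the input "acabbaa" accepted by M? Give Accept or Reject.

Accept

One accepting computation: (q0, acabbaa, Z) ⊢ (q1, cabbaa, CAZ) ⊢ (q2, abbaa, CCAZ) ⊢ (q0, bbaa, CAZ) ⊢ (q0, baa, AZ) ⊢ (q1, aa, Z) ⊢ (q2, a, Z) ⊢ (q1, ε, ε)
All input consumed and the stack is empty.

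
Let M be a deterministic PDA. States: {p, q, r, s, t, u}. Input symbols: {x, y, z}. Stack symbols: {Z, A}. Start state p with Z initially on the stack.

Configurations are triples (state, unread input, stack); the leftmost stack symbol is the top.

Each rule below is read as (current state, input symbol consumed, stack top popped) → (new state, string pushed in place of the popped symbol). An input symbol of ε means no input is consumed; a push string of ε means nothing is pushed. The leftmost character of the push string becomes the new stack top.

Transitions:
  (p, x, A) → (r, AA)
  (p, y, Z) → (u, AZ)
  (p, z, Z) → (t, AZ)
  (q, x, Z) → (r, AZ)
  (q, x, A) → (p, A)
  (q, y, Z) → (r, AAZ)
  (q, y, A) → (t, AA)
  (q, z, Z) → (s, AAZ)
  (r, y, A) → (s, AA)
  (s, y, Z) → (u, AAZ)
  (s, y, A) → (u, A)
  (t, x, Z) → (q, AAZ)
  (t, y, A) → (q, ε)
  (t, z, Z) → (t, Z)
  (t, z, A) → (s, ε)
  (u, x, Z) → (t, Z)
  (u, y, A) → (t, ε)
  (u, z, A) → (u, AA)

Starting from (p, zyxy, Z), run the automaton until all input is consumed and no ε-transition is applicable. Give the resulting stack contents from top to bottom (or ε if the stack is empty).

AAZ

(p, zyxy, Z) ⊢ (t, yxy, AZ) ⊢ (q, xy, Z) ⊢ (r, y, AZ) ⊢ (s, ε, AAZ)
All input consumed in state s with stack AAZ.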